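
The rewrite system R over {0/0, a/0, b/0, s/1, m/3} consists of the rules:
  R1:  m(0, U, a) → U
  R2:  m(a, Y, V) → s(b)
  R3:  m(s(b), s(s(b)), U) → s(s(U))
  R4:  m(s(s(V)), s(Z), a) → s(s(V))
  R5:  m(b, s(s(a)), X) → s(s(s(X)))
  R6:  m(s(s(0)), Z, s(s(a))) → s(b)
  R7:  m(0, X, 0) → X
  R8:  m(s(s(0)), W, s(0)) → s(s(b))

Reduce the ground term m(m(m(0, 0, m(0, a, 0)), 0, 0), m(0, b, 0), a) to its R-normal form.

1. m(m(m(0, 0, m(0, a, 0)), 0, 0), m(0, b, 0), a)  →  m(m(m(0, 0, a), 0, 0), m(0, b, 0), a)   [R7 at 1.1.3]
2. m(m(m(0, 0, a), 0, 0), m(0, b, 0), a)  →  m(m(0, 0, 0), m(0, b, 0), a)   [R1 at 1.1]
3. m(m(0, 0, 0), m(0, b, 0), a)  →  m(0, m(0, b, 0), a)   [R7 at 1]
4. m(0, m(0, b, 0), a)  →  m(0, b, 0)   [R1 at ε]
5. m(0, b, 0)  →  b   [R7 at ε]

b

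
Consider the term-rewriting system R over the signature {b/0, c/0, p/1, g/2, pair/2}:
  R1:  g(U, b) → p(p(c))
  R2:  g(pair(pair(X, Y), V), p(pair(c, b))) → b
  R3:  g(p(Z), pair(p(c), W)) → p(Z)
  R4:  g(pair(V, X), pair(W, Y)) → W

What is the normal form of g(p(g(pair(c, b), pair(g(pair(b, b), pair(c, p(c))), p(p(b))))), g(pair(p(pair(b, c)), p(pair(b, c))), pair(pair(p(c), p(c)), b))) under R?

1. g(p(g(pair(c, b), pair(g(pair(b, b), pair(c, p(c))), p(p(b))))), g(pair(p(pair(b, c)), p(pair(b, c))), pair(pair(p(c), p(c)), b)))  →  g(p(g(pair(b, b), pair(c, p(c)))), g(pair(p(pair(b, c)), p(pair(b, c))), pair(pair(p(c), p(c)), b)))   [R4 at 1.1]
2. g(p(g(pair(b, b), pair(c, p(c)))), g(pair(p(pair(b, c)), p(pair(b, c))), pair(pair(p(c), p(c)), b)))  →  g(p(c), g(pair(p(pair(b, c)), p(pair(b, c))), pair(pair(p(c), p(c)), b)))   [R4 at 1.1]
3. g(p(c), g(pair(p(pair(b, c)), p(pair(b, c))), pair(pair(p(c), p(c)), b)))  →  g(p(c), pair(p(c), p(c)))   [R4 at 2]
4. g(p(c), pair(p(c), p(c)))  →  p(c)   [R3 at ε]

p(c)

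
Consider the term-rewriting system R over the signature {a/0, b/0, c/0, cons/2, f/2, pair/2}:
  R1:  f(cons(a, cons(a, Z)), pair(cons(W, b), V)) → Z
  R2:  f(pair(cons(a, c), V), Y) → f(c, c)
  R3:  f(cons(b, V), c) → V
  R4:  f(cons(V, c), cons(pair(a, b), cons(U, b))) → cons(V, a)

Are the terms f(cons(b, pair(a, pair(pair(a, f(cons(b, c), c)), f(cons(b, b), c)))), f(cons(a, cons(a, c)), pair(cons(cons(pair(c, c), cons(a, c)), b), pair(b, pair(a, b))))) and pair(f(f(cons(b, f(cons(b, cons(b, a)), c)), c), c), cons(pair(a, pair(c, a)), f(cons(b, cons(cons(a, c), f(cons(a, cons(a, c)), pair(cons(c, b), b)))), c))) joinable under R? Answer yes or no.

Reduce t₁ = f(cons(b, pair(a, pair(pair(a, f(cons(b, c), c)), f(cons(b, b), c)))), f(cons(a, cons(a, c)), pair(cons(cons(pair(c, c), cons(a, c)), b), pair(b, pair(a, b))))):
1. f(cons(b, pair(a, pair(pair(a, f(cons(b, c), c)), f(cons(b, b), c)))), f(cons(a, cons(a, c)), pair(cons(cons(pair(c, c), cons(a, c)), b), pair(b, pair(a, b)))))  →  f(cons(b, pair(a, pair(pair(a, c), f(cons(b, b), c)))), f(cons(a, cons(a, c)), pair(cons(cons(pair(c, c), cons(a, c)), b), pair(b, pair(a, b)))))   [R3 at 1.2.2.1.2]
2. f(cons(b, pair(a, pair(pair(a, c), f(cons(b, b), c)))), f(cons(a, cons(a, c)), pair(cons(cons(pair(c, c), cons(a, c)), b), pair(b, pair(a, b)))))  →  f(cons(b, pair(a, pair(pair(a, c), b))), f(cons(a, cons(a, c)), pair(cons(cons(pair(c, c), cons(a, c)), b), pair(b, pair(a, b)))))   [R3 at 1.2.2.2]
3. f(cons(b, pair(a, pair(pair(a, c), b))), f(cons(a, cons(a, c)), pair(cons(cons(pair(c, c), cons(a, c)), b), pair(b, pair(a, b)))))  →  f(cons(b, pair(a, pair(pair(a, c), b))), c)   [R1 at 2]
4. f(cons(b, pair(a, pair(pair(a, c), b))), c)  →  pair(a, pair(pair(a, c), b))   [R3 at ε]

Reduce t₂ = pair(f(f(cons(b, f(cons(b, cons(b, a)), c)), c), c), cons(pair(a, pair(c, a)), f(cons(b, cons(cons(a, c), f(cons(a, cons(a, c)), pair(cons(c, b), b)))), c))):
1. pair(f(f(cons(b, f(cons(b, cons(b, a)), c)), c), c), cons(pair(a, pair(c, a)), f(cons(b, cons(cons(a, c), f(cons(a, cons(a, c)), pair(cons(c, b), b)))), c)))  →  pair(f(f(cons(b, cons(b, a)), c), c), cons(pair(a, pair(c, a)), f(cons(b, cons(cons(a, c), f(cons(a, cons(a, c)), pair(cons(c, b), b)))), c)))   [R3 at 1.1]
2. pair(f(f(cons(b, cons(b, a)), c), c), cons(pair(a, pair(c, a)), f(cons(b, cons(cons(a, c), f(cons(a, cons(a, c)), pair(cons(c, b), b)))), c)))  →  pair(f(cons(b, a), c), cons(pair(a, pair(c, a)), f(cons(b, cons(cons(a, c), f(cons(a, cons(a, c)), pair(cons(c, b), b)))), c)))   [R3 at 1.1]
3. pair(f(cons(b, a), c), cons(pair(a, pair(c, a)), f(cons(b, cons(cons(a, c), f(cons(a, cons(a, c)), pair(cons(c, b), b)))), c)))  →  pair(a, cons(pair(a, pair(c, a)), f(cons(b, cons(cons(a, c), f(cons(a, cons(a, c)), pair(cons(c, b), b)))), c)))   [R3 at 1]
4. pair(a, cons(pair(a, pair(c, a)), f(cons(b, cons(cons(a, c), f(cons(a, cons(a, c)), pair(cons(c, b), b)))), c)))  →  pair(a, cons(pair(a, pair(c, a)), cons(cons(a, c), f(cons(a, cons(a, c)), pair(cons(c, b), b)))))   [R3 at 2.2]
5. pair(a, cons(pair(a, pair(c, a)), cons(cons(a, c), f(cons(a, cons(a, c)), pair(cons(c, b), b)))))  →  pair(a, cons(pair(a, pair(c, a)), cons(cons(a, c), c)))   [R1 at 2.2.2]

no — NF(t₁) = pair(a, pair(pair(a, c), b)), NF(t₂) = pair(a, cons(pair(a, pair(c, a)), cons(cons(a, c), c)))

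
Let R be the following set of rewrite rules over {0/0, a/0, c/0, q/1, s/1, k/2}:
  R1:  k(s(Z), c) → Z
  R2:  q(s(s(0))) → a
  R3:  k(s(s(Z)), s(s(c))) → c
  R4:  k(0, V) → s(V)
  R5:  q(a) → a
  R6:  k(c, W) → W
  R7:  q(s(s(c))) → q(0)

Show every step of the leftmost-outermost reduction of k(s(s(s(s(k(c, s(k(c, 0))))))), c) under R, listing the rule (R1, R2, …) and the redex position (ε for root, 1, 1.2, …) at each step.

s(s(s(s(0))))

1. k(s(s(s(s(k(c, s(k(c, 0))))))), c)  →  s(s(s(k(c, s(k(c, 0))))))   [R1 at ε]
2. s(s(s(k(c, s(k(c, 0))))))  →  s(s(s(s(k(c, 0)))))   [R6 at 1.1.1]
3. s(s(s(s(k(c, 0)))))  →  s(s(s(s(0))))   [R6 at 1.1.1.1]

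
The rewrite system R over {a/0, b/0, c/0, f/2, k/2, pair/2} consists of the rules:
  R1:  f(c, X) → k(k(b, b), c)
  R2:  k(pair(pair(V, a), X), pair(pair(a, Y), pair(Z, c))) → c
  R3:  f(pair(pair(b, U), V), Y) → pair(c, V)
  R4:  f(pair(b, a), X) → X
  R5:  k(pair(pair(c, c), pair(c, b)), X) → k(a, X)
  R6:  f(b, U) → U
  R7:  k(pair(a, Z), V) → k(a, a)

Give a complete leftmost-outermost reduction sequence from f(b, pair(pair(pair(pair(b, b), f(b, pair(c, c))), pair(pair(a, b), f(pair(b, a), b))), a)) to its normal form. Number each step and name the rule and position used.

pair(pair(pair(pair(b, b), pair(c, c)), pair(pair(a, b), b)), a)

1. f(b, pair(pair(pair(pair(b, b), f(b, pair(c, c))), pair(pair(a, b), f(pair(b, a), b))), a))  →  pair(pair(pair(pair(b, b), f(b, pair(c, c))), pair(pair(a, b), f(pair(b, a), b))), a)   [R6 at ε]
2. pair(pair(pair(pair(b, b), f(b, pair(c, c))), pair(pair(a, b), f(pair(b, a), b))), a)  →  pair(pair(pair(pair(b, b), pair(c, c)), pair(pair(a, b), f(pair(b, a), b))), a)   [R6 at 1.1.2]
3. pair(pair(pair(pair(b, b), pair(c, c)), pair(pair(a, b), f(pair(b, a), b))), a)  →  pair(pair(pair(pair(b, b), pair(c, c)), pair(pair(a, b), b)), a)   [R4 at 1.2.2]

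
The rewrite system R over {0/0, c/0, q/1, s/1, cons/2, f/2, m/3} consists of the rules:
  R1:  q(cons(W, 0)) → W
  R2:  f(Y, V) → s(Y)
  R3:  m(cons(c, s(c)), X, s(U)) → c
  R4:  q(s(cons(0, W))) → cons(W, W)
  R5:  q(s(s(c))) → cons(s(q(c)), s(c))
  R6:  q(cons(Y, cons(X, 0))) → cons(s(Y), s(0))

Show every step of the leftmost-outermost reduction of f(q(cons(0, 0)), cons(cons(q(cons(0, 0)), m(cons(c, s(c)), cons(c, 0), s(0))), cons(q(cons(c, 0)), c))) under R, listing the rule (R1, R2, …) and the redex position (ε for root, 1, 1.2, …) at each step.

1. f(q(cons(0, 0)), cons(cons(q(cons(0, 0)), m(cons(c, s(c)), cons(c, 0), s(0))), cons(q(cons(c, 0)), c)))  →  s(q(cons(0, 0)))   [R2 at ε]
2. s(q(cons(0, 0)))  →  s(0)   [R1 at 1]

s(0)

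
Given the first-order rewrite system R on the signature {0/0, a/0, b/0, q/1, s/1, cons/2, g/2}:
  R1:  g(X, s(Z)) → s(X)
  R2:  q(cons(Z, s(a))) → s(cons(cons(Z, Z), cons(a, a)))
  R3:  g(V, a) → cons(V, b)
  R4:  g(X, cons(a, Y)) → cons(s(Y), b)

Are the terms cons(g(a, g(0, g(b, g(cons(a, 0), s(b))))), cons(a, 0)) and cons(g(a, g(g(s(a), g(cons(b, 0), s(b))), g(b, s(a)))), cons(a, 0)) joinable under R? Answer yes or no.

yes — NF(t₁) = cons(s(a), cons(a, 0)), NF(t₂) = cons(s(a), cons(a, 0))

Reduce t₁ = cons(g(a, g(0, g(b, g(cons(a, 0), s(b))))), cons(a, 0)):
1. cons(g(a, g(0, g(b, g(cons(a, 0), s(b))))), cons(a, 0))  →  cons(g(a, g(0, g(b, s(cons(a, 0))))), cons(a, 0))   [R1 at 1.2.2.2]
2. cons(g(a, g(0, g(b, s(cons(a, 0))))), cons(a, 0))  →  cons(g(a, g(0, s(b))), cons(a, 0))   [R1 at 1.2.2]
3. cons(g(a, g(0, s(b))), cons(a, 0))  →  cons(g(a, s(0)), cons(a, 0))   [R1 at 1.2]
4. cons(g(a, s(0)), cons(a, 0))  →  cons(s(a), cons(a, 0))   [R1 at 1]

Reduce t₂ = cons(g(a, g(g(s(a), g(cons(b, 0), s(b))), g(b, s(a)))), cons(a, 0)):
1. cons(g(a, g(g(s(a), g(cons(b, 0), s(b))), g(b, s(a)))), cons(a, 0))  →  cons(g(a, g(g(s(a), s(cons(b, 0))), g(b, s(a)))), cons(a, 0))   [R1 at 1.2.1.2]
2. cons(g(a, g(g(s(a), s(cons(b, 0))), g(b, s(a)))), cons(a, 0))  →  cons(g(a, g(s(s(a)), g(b, s(a)))), cons(a, 0))   [R1 at 1.2.1]
3. cons(g(a, g(s(s(a)), g(b, s(a)))), cons(a, 0))  →  cons(g(a, g(s(s(a)), s(b))), cons(a, 0))   [R1 at 1.2.2]
4. cons(g(a, g(s(s(a)), s(b))), cons(a, 0))  →  cons(g(a, s(s(s(a)))), cons(a, 0))   [R1 at 1.2]
5. cons(g(a, s(s(s(a)))), cons(a, 0))  →  cons(s(a), cons(a, 0))   [R1 at 1]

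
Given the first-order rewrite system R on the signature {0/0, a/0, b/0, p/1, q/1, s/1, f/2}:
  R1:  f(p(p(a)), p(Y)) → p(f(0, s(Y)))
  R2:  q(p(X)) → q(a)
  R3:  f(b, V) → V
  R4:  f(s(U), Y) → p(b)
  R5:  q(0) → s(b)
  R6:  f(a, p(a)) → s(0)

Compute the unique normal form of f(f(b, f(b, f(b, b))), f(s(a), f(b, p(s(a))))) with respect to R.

1. f(f(b, f(b, f(b, b))), f(s(a), f(b, p(s(a)))))  →  f(f(b, f(b, b)), f(s(a), f(b, p(s(a)))))   [R3 at 1]
2. f(f(b, f(b, b)), f(s(a), f(b, p(s(a)))))  →  f(f(b, b), f(s(a), f(b, p(s(a)))))   [R3 at 1]
3. f(f(b, b), f(s(a), f(b, p(s(a)))))  →  f(b, f(s(a), f(b, p(s(a)))))   [R3 at 1]
4. f(b, f(s(a), f(b, p(s(a)))))  →  f(s(a), f(b, p(s(a))))   [R3 at ε]
5. f(s(a), f(b, p(s(a))))  →  p(b)   [R4 at ε]

p(b)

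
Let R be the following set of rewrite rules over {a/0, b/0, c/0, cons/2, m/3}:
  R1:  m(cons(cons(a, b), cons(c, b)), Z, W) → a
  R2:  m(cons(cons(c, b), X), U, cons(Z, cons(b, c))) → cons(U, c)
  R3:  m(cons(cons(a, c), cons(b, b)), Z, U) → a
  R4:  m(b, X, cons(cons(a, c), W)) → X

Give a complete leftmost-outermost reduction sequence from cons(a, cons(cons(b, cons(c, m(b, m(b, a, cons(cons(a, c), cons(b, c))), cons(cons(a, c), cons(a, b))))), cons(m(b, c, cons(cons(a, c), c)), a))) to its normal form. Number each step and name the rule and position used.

cons(a, cons(cons(b, cons(c, a)), cons(c, a)))

1. cons(a, cons(cons(b, cons(c, m(b, m(b, a, cons(cons(a, c), cons(b, c))), cons(cons(a, c), cons(a, b))))), cons(m(b, c, cons(cons(a, c), c)), a)))  →  cons(a, cons(cons(b, cons(c, m(b, a, cons(cons(a, c), cons(b, c))))), cons(m(b, c, cons(cons(a, c), c)), a)))   [R4 at 2.1.2.2]
2. cons(a, cons(cons(b, cons(c, m(b, a, cons(cons(a, c), cons(b, c))))), cons(m(b, c, cons(cons(a, c), c)), a)))  →  cons(a, cons(cons(b, cons(c, a)), cons(m(b, c, cons(cons(a, c), c)), a)))   [R4 at 2.1.2.2]
3. cons(a, cons(cons(b, cons(c, a)), cons(m(b, c, cons(cons(a, c), c)), a)))  →  cons(a, cons(cons(b, cons(c, a)), cons(c, a)))   [R4 at 2.2.1]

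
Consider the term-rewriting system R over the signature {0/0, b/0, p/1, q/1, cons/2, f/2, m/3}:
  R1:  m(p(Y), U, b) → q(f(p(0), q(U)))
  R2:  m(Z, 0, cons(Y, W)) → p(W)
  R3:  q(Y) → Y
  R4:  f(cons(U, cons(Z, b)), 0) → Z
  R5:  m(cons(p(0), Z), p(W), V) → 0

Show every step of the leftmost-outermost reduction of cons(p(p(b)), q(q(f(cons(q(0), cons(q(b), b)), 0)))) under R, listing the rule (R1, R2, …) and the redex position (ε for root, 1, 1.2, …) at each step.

cons(p(p(b)), b)

1. cons(p(p(b)), q(q(f(cons(q(0), cons(q(b), b)), 0))))  →  cons(p(p(b)), q(f(cons(q(0), cons(q(b), b)), 0)))   [R3 at 2]
2. cons(p(p(b)), q(f(cons(q(0), cons(q(b), b)), 0)))  →  cons(p(p(b)), f(cons(q(0), cons(q(b), b)), 0))   [R3 at 2]
3. cons(p(p(b)), f(cons(q(0), cons(q(b), b)), 0))  →  cons(p(p(b)), q(b))   [R4 at 2]
4. cons(p(p(b)), q(b))  →  cons(p(p(b)), b)   [R3 at 2]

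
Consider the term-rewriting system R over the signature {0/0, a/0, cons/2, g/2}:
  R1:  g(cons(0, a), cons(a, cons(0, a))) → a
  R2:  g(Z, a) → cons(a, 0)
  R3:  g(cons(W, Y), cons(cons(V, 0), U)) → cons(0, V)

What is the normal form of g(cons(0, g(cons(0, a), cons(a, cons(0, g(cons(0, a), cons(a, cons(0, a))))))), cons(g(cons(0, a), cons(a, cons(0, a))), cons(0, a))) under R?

1. g(cons(0, g(cons(0, a), cons(a, cons(0, g(cons(0, a), cons(a, cons(0, a))))))), cons(g(cons(0, a), cons(a, cons(0, a))), cons(0, a)))  →  g(cons(0, g(cons(0, a), cons(a, cons(0, a)))), cons(g(cons(0, a), cons(a, cons(0, a))), cons(0, a)))   [R1 at 1.2.2.2.2]
2. g(cons(0, g(cons(0, a), cons(a, cons(0, a)))), cons(g(cons(0, a), cons(a, cons(0, a))), cons(0, a)))  →  g(cons(0, a), cons(g(cons(0, a), cons(a, cons(0, a))), cons(0, a)))   [R1 at 1.2]
3. g(cons(0, a), cons(g(cons(0, a), cons(a, cons(0, a))), cons(0, a)))  →  g(cons(0, a), cons(a, cons(0, a)))   [R1 at 2.1]
4. g(cons(0, a), cons(a, cons(0, a)))  →  a   [R1 at ε]

a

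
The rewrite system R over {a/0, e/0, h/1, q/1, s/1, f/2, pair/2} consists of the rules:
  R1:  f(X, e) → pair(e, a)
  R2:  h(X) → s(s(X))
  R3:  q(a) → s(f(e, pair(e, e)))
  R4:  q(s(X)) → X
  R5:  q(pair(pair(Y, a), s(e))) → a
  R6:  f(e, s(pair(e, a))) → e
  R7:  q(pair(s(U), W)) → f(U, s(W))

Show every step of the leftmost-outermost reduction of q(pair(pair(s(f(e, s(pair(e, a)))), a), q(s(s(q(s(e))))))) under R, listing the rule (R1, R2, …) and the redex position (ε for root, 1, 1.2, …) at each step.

a

1. q(pair(pair(s(f(e, s(pair(e, a)))), a), q(s(s(q(s(e)))))))  →  q(pair(pair(s(e), a), q(s(s(q(s(e)))))))   [R6 at 1.1.1.1]
2. q(pair(pair(s(e), a), q(s(s(q(s(e)))))))  →  q(pair(pair(s(e), a), s(q(s(e)))))   [R4 at 1.2]
3. q(pair(pair(s(e), a), s(q(s(e)))))  →  q(pair(pair(s(e), a), s(e)))   [R4 at 1.2.1]
4. q(pair(pair(s(e), a), s(e)))  →  a   [R5 at ε]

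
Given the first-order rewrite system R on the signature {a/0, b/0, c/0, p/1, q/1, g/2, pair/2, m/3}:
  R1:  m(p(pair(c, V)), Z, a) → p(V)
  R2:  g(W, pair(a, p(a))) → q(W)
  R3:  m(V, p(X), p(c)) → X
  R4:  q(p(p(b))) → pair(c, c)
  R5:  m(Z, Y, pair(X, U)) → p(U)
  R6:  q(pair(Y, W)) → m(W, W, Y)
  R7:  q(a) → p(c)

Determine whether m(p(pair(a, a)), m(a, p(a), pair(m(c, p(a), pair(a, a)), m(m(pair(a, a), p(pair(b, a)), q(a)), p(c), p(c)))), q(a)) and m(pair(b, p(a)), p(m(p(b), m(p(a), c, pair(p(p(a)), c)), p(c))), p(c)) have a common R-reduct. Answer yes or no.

yes — NF(t₁) = c, NF(t₂) = c

Reduce t₁ = m(p(pair(a, a)), m(a, p(a), pair(m(c, p(a), pair(a, a)), m(m(pair(a, a), p(pair(b, a)), q(a)), p(c), p(c)))), q(a)):
1. m(p(pair(a, a)), m(a, p(a), pair(m(c, p(a), pair(a, a)), m(m(pair(a, a), p(pair(b, a)), q(a)), p(c), p(c)))), q(a))  →  m(p(pair(a, a)), p(m(m(pair(a, a), p(pair(b, a)), q(a)), p(c), p(c))), q(a))   [R5 at 2]
2. m(p(pair(a, a)), p(m(m(pair(a, a), p(pair(b, a)), q(a)), p(c), p(c))), q(a))  →  m(p(pair(a, a)), p(c), q(a))   [R3 at 2.1]
3. m(p(pair(a, a)), p(c), q(a))  →  m(p(pair(a, a)), p(c), p(c))   [R7 at 3]
4. m(p(pair(a, a)), p(c), p(c))  →  c   [R3 at ε]

Reduce t₂ = m(pair(b, p(a)), p(m(p(b), m(p(a), c, pair(p(p(a)), c)), p(c))), p(c)):
1. m(pair(b, p(a)), p(m(p(b), m(p(a), c, pair(p(p(a)), c)), p(c))), p(c))  →  m(p(b), m(p(a), c, pair(p(p(a)), c)), p(c))   [R3 at ε]
2. m(p(b), m(p(a), c, pair(p(p(a)), c)), p(c))  →  m(p(b), p(c), p(c))   [R5 at 2]
3. m(p(b), p(c), p(c))  →  c   [R3 at ε]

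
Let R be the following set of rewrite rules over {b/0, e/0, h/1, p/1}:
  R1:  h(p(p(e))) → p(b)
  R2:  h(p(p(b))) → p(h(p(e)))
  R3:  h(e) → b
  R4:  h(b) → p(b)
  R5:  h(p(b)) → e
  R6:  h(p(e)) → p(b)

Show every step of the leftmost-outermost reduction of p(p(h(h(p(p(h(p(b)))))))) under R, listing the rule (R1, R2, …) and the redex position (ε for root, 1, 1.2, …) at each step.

1. p(p(h(h(p(p(h(p(b))))))))  →  p(p(h(h(p(p(e))))))   [R5 at 1.1.1.1.1.1]
2. p(p(h(h(p(p(e))))))  →  p(p(h(p(b))))   [R1 at 1.1.1]
3. p(p(h(p(b))))  →  p(p(e))   [R5 at 1.1]

p(p(e))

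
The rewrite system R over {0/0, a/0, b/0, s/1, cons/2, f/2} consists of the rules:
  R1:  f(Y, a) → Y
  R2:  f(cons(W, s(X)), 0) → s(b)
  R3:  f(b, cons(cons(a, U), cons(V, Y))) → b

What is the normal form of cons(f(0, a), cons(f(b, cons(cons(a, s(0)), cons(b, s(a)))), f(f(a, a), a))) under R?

cons(0, cons(b, a))

1. cons(f(0, a), cons(f(b, cons(cons(a, s(0)), cons(b, s(a)))), f(f(a, a), a)))  →  cons(0, cons(f(b, cons(cons(a, s(0)), cons(b, s(a)))), f(f(a, a), a)))   [R1 at 1]
2. cons(0, cons(f(b, cons(cons(a, s(0)), cons(b, s(a)))), f(f(a, a), a)))  →  cons(0, cons(b, f(f(a, a), a)))   [R3 at 2.1]
3. cons(0, cons(b, f(f(a, a), a)))  →  cons(0, cons(b, f(a, a)))   [R1 at 2.2]
4. cons(0, cons(b, f(a, a)))  →  cons(0, cons(b, a))   [R1 at 2.2]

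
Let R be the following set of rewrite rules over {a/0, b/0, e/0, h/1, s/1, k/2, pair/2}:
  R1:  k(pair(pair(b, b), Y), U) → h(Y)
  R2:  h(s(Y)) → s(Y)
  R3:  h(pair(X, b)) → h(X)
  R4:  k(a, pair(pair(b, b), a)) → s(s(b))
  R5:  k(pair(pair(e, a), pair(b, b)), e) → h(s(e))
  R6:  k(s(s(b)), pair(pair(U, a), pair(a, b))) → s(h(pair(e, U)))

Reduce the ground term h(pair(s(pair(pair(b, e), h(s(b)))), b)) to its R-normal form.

1. h(pair(s(pair(pair(b, e), h(s(b)))), b))  →  h(s(pair(pair(b, e), h(s(b)))))   [R3 at ε]
2. h(s(pair(pair(b, e), h(s(b)))))  →  s(pair(pair(b, e), h(s(b))))   [R2 at ε]
3. s(pair(pair(b, e), h(s(b))))  →  s(pair(pair(b, e), s(b)))   [R2 at 1.2]

s(pair(pair(b, e), s(b)))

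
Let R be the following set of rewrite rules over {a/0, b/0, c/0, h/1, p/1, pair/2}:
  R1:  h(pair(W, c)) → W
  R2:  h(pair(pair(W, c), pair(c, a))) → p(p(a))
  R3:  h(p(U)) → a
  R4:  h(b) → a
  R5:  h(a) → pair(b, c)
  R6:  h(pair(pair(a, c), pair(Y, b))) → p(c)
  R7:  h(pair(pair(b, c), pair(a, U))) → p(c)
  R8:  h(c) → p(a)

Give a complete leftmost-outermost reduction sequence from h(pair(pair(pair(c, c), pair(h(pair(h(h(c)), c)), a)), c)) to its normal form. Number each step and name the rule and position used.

1. h(pair(pair(pair(c, c), pair(h(pair(h(h(c)), c)), a)), c))  →  pair(pair(c, c), pair(h(pair(h(h(c)), c)), a))   [R1 at ε]
2. pair(pair(c, c), pair(h(pair(h(h(c)), c)), a))  →  pair(pair(c, c), pair(h(h(c)), a))   [R1 at 2.1]
3. pair(pair(c, c), pair(h(h(c)), a))  →  pair(pair(c, c), pair(h(p(a)), a))   [R8 at 2.1.1]
4. pair(pair(c, c), pair(h(p(a)), a))  →  pair(pair(c, c), pair(a, a))   [R3 at 2.1]

pair(pair(c, c), pair(a, a))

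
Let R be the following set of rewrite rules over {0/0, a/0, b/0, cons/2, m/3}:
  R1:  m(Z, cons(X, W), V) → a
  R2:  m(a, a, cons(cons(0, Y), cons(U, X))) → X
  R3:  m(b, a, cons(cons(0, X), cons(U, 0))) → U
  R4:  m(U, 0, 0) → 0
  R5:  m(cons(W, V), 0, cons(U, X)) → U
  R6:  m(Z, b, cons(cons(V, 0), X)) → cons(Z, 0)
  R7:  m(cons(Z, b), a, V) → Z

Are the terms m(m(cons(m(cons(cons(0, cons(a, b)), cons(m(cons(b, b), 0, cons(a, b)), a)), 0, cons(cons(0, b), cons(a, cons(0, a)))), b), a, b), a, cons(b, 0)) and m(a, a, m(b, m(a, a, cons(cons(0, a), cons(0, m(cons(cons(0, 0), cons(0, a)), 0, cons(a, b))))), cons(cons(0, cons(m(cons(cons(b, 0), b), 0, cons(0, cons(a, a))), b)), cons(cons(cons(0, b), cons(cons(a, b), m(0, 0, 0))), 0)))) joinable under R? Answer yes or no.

yes — NF(t₁) = 0, NF(t₂) = 0

Reduce t₁ = m(m(cons(m(cons(cons(0, cons(a, b)), cons(m(cons(b, b), 0, cons(a, b)), a)), 0, cons(cons(0, b), cons(a, cons(0, a)))), b), a, b), a, cons(b, 0)):
1. m(m(cons(m(cons(cons(0, cons(a, b)), cons(m(cons(b, b), 0, cons(a, b)), a)), 0, cons(cons(0, b), cons(a, cons(0, a)))), b), a, b), a, cons(b, 0))  →  m(m(cons(cons(0, cons(a, b)), cons(m(cons(b, b), 0, cons(a, b)), a)), 0, cons(cons(0, b), cons(a, cons(0, a)))), a, cons(b, 0))   [R7 at 1]
2. m(m(cons(cons(0, cons(a, b)), cons(m(cons(b, b), 0, cons(a, b)), a)), 0, cons(cons(0, b), cons(a, cons(0, a)))), a, cons(b, 0))  →  m(cons(0, b), a, cons(b, 0))   [R5 at 1]
3. m(cons(0, b), a, cons(b, 0))  →  0   [R7 at ε]

Reduce t₂ = m(a, a, m(b, m(a, a, cons(cons(0, a), cons(0, m(cons(cons(0, 0), cons(0, a)), 0, cons(a, b))))), cons(cons(0, cons(m(cons(cons(b, 0), b), 0, cons(0, cons(a, a))), b)), cons(cons(cons(0, b), cons(cons(a, b), m(0, 0, 0))), 0)))):
1. m(a, a, m(b, m(a, a, cons(cons(0, a), cons(0, m(cons(cons(0, 0), cons(0, a)), 0, cons(a, b))))), cons(cons(0, cons(m(cons(cons(b, 0), b), 0, cons(0, cons(a, a))), b)), cons(cons(cons(0, b), cons(cons(a, b), m(0, 0, 0))), 0))))  →  m(a, a, m(b, m(cons(cons(0, 0), cons(0, a)), 0, cons(a, b)), cons(cons(0, cons(m(cons(cons(b, 0), b), 0, cons(0, cons(a, a))), b)), cons(cons(cons(0, b), cons(cons(a, b), m(0, 0, 0))), 0))))   [R2 at 3.2]
2. m(a, a, m(b, m(cons(cons(0, 0), cons(0, a)), 0, cons(a, b)), cons(cons(0, cons(m(cons(cons(b, 0), b), 0, cons(0, cons(a, a))), b)), cons(cons(cons(0, b), cons(cons(a, b), m(0, 0, 0))), 0))))  →  m(a, a, m(b, a, cons(cons(0, cons(m(cons(cons(b, 0), b), 0, cons(0, cons(a, a))), b)), cons(cons(cons(0, b), cons(cons(a, b), m(0, 0, 0))), 0))))   [R5 at 3.2]
3. m(a, a, m(b, a, cons(cons(0, cons(m(cons(cons(b, 0), b), 0, cons(0, cons(a, a))), b)), cons(cons(cons(0, b), cons(cons(a, b), m(0, 0, 0))), 0))))  →  m(a, a, cons(cons(0, b), cons(cons(a, b), m(0, 0, 0))))   [R3 at 3]
4. m(a, a, cons(cons(0, b), cons(cons(a, b), m(0, 0, 0))))  →  m(0, 0, 0)   [R2 at ε]
5. m(0, 0, 0)  →  0   [R4 at ε]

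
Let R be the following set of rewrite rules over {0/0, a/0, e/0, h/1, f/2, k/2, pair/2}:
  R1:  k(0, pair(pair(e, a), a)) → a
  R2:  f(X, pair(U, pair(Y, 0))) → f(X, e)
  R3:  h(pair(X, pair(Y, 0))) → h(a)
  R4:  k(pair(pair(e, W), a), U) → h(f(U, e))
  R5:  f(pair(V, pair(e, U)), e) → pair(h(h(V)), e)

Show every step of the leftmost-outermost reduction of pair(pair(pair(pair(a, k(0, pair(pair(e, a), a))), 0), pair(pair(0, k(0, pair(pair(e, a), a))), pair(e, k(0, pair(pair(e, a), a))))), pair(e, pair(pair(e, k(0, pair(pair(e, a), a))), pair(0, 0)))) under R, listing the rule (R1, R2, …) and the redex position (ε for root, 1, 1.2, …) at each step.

pair(pair(pair(pair(a, a), 0), pair(pair(0, a), pair(e, a))), pair(e, pair(pair(e, a), pair(0, 0))))

1. pair(pair(pair(pair(a, k(0, pair(pair(e, a), a))), 0), pair(pair(0, k(0, pair(pair(e, a), a))), pair(e, k(0, pair(pair(e, a), a))))), pair(e, pair(pair(e, k(0, pair(pair(e, a), a))), pair(0, 0))))  →  pair(pair(pair(pair(a, a), 0), pair(pair(0, k(0, pair(pair(e, a), a))), pair(e, k(0, pair(pair(e, a), a))))), pair(e, pair(pair(e, k(0, pair(pair(e, a), a))), pair(0, 0))))   [R1 at 1.1.1.2]
2. pair(pair(pair(pair(a, a), 0), pair(pair(0, k(0, pair(pair(e, a), a))), pair(e, k(0, pair(pair(e, a), a))))), pair(e, pair(pair(e, k(0, pair(pair(e, a), a))), pair(0, 0))))  →  pair(pair(pair(pair(a, a), 0), pair(pair(0, a), pair(e, k(0, pair(pair(e, a), a))))), pair(e, pair(pair(e, k(0, pair(pair(e, a), a))), pair(0, 0))))   [R1 at 1.2.1.2]
3. pair(pair(pair(pair(a, a), 0), pair(pair(0, a), pair(e, k(0, pair(pair(e, a), a))))), pair(e, pair(pair(e, k(0, pair(pair(e, a), a))), pair(0, 0))))  →  pair(pair(pair(pair(a, a), 0), pair(pair(0, a), pair(e, a))), pair(e, pair(pair(e, k(0, pair(pair(e, a), a))), pair(0, 0))))   [R1 at 1.2.2.2]
4. pair(pair(pair(pair(a, a), 0), pair(pair(0, a), pair(e, a))), pair(e, pair(pair(e, k(0, pair(pair(e, a), a))), pair(0, 0))))  →  pair(pair(pair(pair(a, a), 0), pair(pair(0, a), pair(e, a))), pair(e, pair(pair(e, a), pair(0, 0))))   [R1 at 2.2.1.2]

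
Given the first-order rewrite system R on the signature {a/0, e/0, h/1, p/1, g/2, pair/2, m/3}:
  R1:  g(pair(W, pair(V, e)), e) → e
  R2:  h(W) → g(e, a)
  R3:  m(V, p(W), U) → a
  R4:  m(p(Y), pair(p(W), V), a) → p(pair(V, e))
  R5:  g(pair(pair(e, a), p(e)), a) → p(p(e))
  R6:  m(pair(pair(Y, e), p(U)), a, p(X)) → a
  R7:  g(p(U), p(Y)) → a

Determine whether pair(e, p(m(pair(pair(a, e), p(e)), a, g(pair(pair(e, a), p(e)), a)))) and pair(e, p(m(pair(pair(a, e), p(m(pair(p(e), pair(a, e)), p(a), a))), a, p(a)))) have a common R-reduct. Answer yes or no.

yes — NF(t₁) = pair(e, p(a)), NF(t₂) = pair(e, p(a))

Reduce t₁ = pair(e, p(m(pair(pair(a, e), p(e)), a, g(pair(pair(e, a), p(e)), a)))):
1. pair(e, p(m(pair(pair(a, e), p(e)), a, g(pair(pair(e, a), p(e)), a))))  →  pair(e, p(m(pair(pair(a, e), p(e)), a, p(p(e)))))   [R5 at 2.1.3]
2. pair(e, p(m(pair(pair(a, e), p(e)), a, p(p(e)))))  →  pair(e, p(a))   [R6 at 2.1]

Reduce t₂ = pair(e, p(m(pair(pair(a, e), p(m(pair(p(e), pair(a, e)), p(a), a))), a, p(a)))):
1. pair(e, p(m(pair(pair(a, e), p(m(pair(p(e), pair(a, e)), p(a), a))), a, p(a))))  →  pair(e, p(a))   [R6 at 2.1]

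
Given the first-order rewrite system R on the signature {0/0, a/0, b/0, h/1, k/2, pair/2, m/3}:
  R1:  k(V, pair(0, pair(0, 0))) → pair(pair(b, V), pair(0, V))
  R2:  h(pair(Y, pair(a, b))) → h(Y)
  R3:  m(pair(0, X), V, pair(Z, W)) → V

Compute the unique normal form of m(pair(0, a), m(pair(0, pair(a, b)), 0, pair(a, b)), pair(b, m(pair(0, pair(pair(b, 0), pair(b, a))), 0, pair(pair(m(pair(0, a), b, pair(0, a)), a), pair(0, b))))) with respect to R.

1. m(pair(0, a), m(pair(0, pair(a, b)), 0, pair(a, b)), pair(b, m(pair(0, pair(pair(b, 0), pair(b, a))), 0, pair(pair(m(pair(0, a), b, pair(0, a)), a), pair(0, b)))))  →  m(pair(0, pair(a, b)), 0, pair(a, b))   [R3 at ε]
2. m(pair(0, pair(a, b)), 0, pair(a, b))  →  0   [R3 at ε]

0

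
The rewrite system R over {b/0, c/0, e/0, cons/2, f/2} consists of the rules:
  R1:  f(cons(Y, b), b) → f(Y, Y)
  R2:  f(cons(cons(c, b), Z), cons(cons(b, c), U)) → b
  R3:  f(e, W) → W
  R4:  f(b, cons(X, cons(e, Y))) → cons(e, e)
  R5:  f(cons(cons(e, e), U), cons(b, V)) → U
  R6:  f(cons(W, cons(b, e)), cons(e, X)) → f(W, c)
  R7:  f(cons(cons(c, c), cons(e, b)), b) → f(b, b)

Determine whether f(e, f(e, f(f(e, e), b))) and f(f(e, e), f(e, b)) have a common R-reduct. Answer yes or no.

yes — NF(t₁) = b, NF(t₂) = b

Reduce t₁ = f(e, f(e, f(f(e, e), b))):
1. f(e, f(e, f(f(e, e), b)))  →  f(e, f(f(e, e), b))   [R3 at ε]
2. f(e, f(f(e, e), b))  →  f(f(e, e), b)   [R3 at ε]
3. f(f(e, e), b)  →  f(e, b)   [R3 at 1]
4. f(e, b)  →  b   [R3 at ε]

Reduce t₂ = f(f(e, e), f(e, b)):
1. f(f(e, e), f(e, b))  →  f(e, f(e, b))   [R3 at 1]
2. f(e, f(e, b))  →  f(e, b)   [R3 at ε]
3. f(e, b)  →  b   [R3 at ε]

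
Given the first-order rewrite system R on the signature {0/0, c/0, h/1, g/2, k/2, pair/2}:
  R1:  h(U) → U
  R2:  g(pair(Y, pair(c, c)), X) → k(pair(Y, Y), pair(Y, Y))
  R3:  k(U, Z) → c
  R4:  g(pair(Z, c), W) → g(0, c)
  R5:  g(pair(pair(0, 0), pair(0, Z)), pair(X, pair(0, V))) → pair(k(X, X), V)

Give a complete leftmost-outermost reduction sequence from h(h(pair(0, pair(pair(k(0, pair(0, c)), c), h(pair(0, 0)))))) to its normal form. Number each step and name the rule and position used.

1. h(h(pair(0, pair(pair(k(0, pair(0, c)), c), h(pair(0, 0))))))  →  h(pair(0, pair(pair(k(0, pair(0, c)), c), h(pair(0, 0)))))   [R1 at ε]
2. h(pair(0, pair(pair(k(0, pair(0, c)), c), h(pair(0, 0)))))  →  pair(0, pair(pair(k(0, pair(0, c)), c), h(pair(0, 0))))   [R1 at ε]
3. pair(0, pair(pair(k(0, pair(0, c)), c), h(pair(0, 0))))  →  pair(0, pair(pair(c, c), h(pair(0, 0))))   [R3 at 2.1.1]
4. pair(0, pair(pair(c, c), h(pair(0, 0))))  →  pair(0, pair(pair(c, c), pair(0, 0)))   [R1 at 2.2]

pair(0, pair(pair(c, c), pair(0, 0)))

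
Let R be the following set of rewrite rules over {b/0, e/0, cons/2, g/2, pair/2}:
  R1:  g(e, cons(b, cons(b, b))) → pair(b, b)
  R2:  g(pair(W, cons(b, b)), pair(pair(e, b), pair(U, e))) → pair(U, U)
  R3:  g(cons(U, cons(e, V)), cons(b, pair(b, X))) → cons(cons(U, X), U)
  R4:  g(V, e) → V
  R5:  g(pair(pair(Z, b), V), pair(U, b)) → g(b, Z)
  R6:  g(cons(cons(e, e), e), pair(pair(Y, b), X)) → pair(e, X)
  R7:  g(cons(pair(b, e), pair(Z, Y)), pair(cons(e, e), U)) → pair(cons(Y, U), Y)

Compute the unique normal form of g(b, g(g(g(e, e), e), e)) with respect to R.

b

1. g(b, g(g(g(e, e), e), e))  →  g(b, g(g(e, e), e))   [R4 at 2]
2. g(b, g(g(e, e), e))  →  g(b, g(e, e))   [R4 at 2]
3. g(b, g(e, e))  →  g(b, e)   [R4 at 2]
4. g(b, e)  →  b   [R4 at ε]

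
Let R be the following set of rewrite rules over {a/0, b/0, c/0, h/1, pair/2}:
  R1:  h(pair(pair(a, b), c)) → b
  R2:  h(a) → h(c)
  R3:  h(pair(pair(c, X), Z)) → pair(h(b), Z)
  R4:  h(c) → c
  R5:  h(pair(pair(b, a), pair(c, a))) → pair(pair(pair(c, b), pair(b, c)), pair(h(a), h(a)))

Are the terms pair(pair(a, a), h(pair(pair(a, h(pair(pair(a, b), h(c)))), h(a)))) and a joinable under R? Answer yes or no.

Reduce t₁ = pair(pair(a, a), h(pair(pair(a, h(pair(pair(a, b), h(c)))), h(a)))):
1. pair(pair(a, a), h(pair(pair(a, h(pair(pair(a, b), h(c)))), h(a))))  →  pair(pair(a, a), h(pair(pair(a, h(pair(pair(a, b), c))), h(a))))   [R4 at 2.1.1.2.1.2]
2. pair(pair(a, a), h(pair(pair(a, h(pair(pair(a, b), c))), h(a))))  →  pair(pair(a, a), h(pair(pair(a, b), h(a))))   [R1 at 2.1.1.2]
3. pair(pair(a, a), h(pair(pair(a, b), h(a))))  →  pair(pair(a, a), h(pair(pair(a, b), h(c))))   [R2 at 2.1.2]
4. pair(pair(a, a), h(pair(pair(a, b), h(c))))  →  pair(pair(a, a), h(pair(pair(a, b), c)))   [R4 at 2.1.2]
5. pair(pair(a, a), h(pair(pair(a, b), c)))  →  pair(pair(a, a), b)   [R1 at 2]

Reduce t₂ = a:

no — NF(t₁) = pair(pair(a, a), b), NF(t₂) = a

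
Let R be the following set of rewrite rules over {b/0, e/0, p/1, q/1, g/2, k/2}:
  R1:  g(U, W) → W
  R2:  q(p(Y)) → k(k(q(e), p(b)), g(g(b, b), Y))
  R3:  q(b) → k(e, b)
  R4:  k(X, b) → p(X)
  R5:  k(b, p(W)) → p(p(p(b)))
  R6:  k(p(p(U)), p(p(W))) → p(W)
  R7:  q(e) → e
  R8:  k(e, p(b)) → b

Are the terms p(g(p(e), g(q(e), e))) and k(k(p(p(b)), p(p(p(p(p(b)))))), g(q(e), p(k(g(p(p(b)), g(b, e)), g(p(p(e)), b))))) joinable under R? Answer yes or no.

yes — NF(t₁) = p(e), NF(t₂) = p(e)

Reduce t₁ = p(g(p(e), g(q(e), e))):
1. p(g(p(e), g(q(e), e)))  →  p(g(q(e), e))   [R1 at 1]
2. p(g(q(e), e))  →  p(e)   [R1 at 1]

Reduce t₂ = k(k(p(p(b)), p(p(p(p(p(b)))))), g(q(e), p(k(g(p(p(b)), g(b, e)), g(p(p(e)), b))))):
1. k(k(p(p(b)), p(p(p(p(p(b)))))), g(q(e), p(k(g(p(p(b)), g(b, e)), g(p(p(e)), b)))))  →  k(p(p(p(p(b)))), g(q(e), p(k(g(p(p(b)), g(b, e)), g(p(p(e)), b)))))   [R6 at 1]
2. k(p(p(p(p(b)))), g(q(e), p(k(g(p(p(b)), g(b, e)), g(p(p(e)), b)))))  →  k(p(p(p(p(b)))), p(k(g(p(p(b)), g(b, e)), g(p(p(e)), b))))   [R1 at 2]
3. k(p(p(p(p(b)))), p(k(g(p(p(b)), g(b, e)), g(p(p(e)), b))))  →  k(p(p(p(p(b)))), p(k(g(b, e), g(p(p(e)), b))))   [R1 at 2.1.1]
4. k(p(p(p(p(b)))), p(k(g(b, e), g(p(p(e)), b))))  →  k(p(p(p(p(b)))), p(k(e, g(p(p(e)), b))))   [R1 at 2.1.1]
5. k(p(p(p(p(b)))), p(k(e, g(p(p(e)), b))))  →  k(p(p(p(p(b)))), p(k(e, b)))   [R1 at 2.1.2]
6. k(p(p(p(p(b)))), p(k(e, b)))  →  k(p(p(p(p(b)))), p(p(e)))   [R4 at 2.1]
7. k(p(p(p(p(b)))), p(p(e)))  →  p(e)   [R6 at ε]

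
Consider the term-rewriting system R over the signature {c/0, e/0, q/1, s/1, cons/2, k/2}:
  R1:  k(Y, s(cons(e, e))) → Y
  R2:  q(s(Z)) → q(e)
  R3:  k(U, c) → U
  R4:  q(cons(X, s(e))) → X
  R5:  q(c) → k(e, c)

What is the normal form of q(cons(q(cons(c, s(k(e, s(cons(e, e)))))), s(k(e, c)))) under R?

1. q(cons(q(cons(c, s(k(e, s(cons(e, e)))))), s(k(e, c))))  →  q(cons(q(cons(c, s(e))), s(k(e, c))))   [R1 at 1.1.1.2.1]
2. q(cons(q(cons(c, s(e))), s(k(e, c))))  →  q(cons(c, s(k(e, c))))   [R4 at 1.1]
3. q(cons(c, s(k(e, c))))  →  q(cons(c, s(e)))   [R3 at 1.2.1]
4. q(cons(c, s(e)))  →  c   [R4 at ε]

c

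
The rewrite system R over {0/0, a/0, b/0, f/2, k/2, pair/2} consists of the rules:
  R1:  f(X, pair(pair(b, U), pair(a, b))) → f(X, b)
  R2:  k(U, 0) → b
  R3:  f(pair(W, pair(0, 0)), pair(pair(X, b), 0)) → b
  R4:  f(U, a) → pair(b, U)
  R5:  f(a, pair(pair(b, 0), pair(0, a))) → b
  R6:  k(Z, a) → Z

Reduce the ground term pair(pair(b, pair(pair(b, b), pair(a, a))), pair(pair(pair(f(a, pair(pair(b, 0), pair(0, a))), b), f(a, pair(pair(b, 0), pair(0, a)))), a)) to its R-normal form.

pair(pair(b, pair(pair(b, b), pair(a, a))), pair(pair(pair(b, b), b), a))

1. pair(pair(b, pair(pair(b, b), pair(a, a))), pair(pair(pair(f(a, pair(pair(b, 0), pair(0, a))), b), f(a, pair(pair(b, 0), pair(0, a)))), a))  →  pair(pair(b, pair(pair(b, b), pair(a, a))), pair(pair(pair(b, b), f(a, pair(pair(b, 0), pair(0, a)))), a))   [R5 at 2.1.1.1]
2. pair(pair(b, pair(pair(b, b), pair(a, a))), pair(pair(pair(b, b), f(a, pair(pair(b, 0), pair(0, a)))), a))  →  pair(pair(b, pair(pair(b, b), pair(a, a))), pair(pair(pair(b, b), b), a))   [R5 at 2.1.2]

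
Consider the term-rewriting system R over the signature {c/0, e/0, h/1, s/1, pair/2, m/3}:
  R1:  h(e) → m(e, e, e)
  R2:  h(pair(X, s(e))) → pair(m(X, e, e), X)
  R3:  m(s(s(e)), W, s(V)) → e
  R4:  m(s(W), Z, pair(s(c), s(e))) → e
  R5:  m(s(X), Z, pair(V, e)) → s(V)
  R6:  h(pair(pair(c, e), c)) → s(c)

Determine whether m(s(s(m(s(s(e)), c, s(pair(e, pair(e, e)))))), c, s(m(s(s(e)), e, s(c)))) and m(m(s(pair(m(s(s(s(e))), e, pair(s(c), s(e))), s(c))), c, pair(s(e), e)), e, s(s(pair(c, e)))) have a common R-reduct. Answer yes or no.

Reduce t₁ = m(s(s(m(s(s(e)), c, s(pair(e, pair(e, e)))))), c, s(m(s(s(e)), e, s(c)))):
1. m(s(s(m(s(s(e)), c, s(pair(e, pair(e, e)))))), c, s(m(s(s(e)), e, s(c))))  →  m(s(s(e)), c, s(m(s(s(e)), e, s(c))))   [R3 at 1.1.1]
2. m(s(s(e)), c, s(m(s(s(e)), e, s(c))))  →  e   [R3 at ε]

Reduce t₂ = m(m(s(pair(m(s(s(s(e))), e, pair(s(c), s(e))), s(c))), c, pair(s(e), e)), e, s(s(pair(c, e)))):
1. m(m(s(pair(m(s(s(s(e))), e, pair(s(c), s(e))), s(c))), c, pair(s(e), e)), e, s(s(pair(c, e))))  →  m(s(s(e)), e, s(s(pair(c, e))))   [R5 at 1]
2. m(s(s(e)), e, s(s(pair(c, e))))  →  e   [R3 at ε]

yes — NF(t₁) = e, NF(t₂) = e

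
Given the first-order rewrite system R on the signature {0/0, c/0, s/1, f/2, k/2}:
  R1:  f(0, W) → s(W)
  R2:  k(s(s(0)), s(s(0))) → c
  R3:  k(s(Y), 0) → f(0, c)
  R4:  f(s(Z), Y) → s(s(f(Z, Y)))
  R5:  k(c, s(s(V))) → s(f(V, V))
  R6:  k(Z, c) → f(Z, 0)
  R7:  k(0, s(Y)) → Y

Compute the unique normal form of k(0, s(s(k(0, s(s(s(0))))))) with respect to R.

s(s(s(0)))

1. k(0, s(s(k(0, s(s(s(0)))))))  →  s(k(0, s(s(s(0)))))   [R7 at ε]
2. s(k(0, s(s(s(0)))))  →  s(s(s(0)))   [R7 at 1]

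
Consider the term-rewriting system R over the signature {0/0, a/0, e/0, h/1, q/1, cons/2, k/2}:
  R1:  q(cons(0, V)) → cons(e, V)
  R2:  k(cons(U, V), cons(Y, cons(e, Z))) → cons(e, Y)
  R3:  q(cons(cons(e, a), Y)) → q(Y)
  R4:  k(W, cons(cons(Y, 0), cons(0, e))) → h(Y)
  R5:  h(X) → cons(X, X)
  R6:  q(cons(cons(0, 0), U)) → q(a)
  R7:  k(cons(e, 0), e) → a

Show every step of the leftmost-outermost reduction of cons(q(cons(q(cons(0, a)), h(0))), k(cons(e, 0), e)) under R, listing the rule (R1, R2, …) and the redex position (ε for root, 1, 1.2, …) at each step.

cons(cons(e, 0), a)

1. cons(q(cons(q(cons(0, a)), h(0))), k(cons(e, 0), e))  →  cons(q(cons(cons(e, a), h(0))), k(cons(e, 0), e))   [R1 at 1.1.1]
2. cons(q(cons(cons(e, a), h(0))), k(cons(e, 0), e))  →  cons(q(h(0)), k(cons(e, 0), e))   [R3 at 1]
3. cons(q(h(0)), k(cons(e, 0), e))  →  cons(q(cons(0, 0)), k(cons(e, 0), e))   [R5 at 1.1]
4. cons(q(cons(0, 0)), k(cons(e, 0), e))  →  cons(cons(e, 0), k(cons(e, 0), e))   [R1 at 1]
5. cons(cons(e, 0), k(cons(e, 0), e))  →  cons(cons(e, 0), a)   [R7 at 2]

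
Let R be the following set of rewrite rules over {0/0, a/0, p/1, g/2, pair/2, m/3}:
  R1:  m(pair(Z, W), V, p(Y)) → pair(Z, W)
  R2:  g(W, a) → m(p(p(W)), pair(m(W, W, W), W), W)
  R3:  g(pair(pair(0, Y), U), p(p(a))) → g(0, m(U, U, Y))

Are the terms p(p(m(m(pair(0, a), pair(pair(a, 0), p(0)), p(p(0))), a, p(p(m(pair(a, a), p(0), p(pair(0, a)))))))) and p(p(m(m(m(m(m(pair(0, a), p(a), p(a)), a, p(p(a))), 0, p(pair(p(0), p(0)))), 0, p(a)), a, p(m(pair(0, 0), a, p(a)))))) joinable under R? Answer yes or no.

Reduce t₁ = p(p(m(m(pair(0, a), pair(pair(a, 0), p(0)), p(p(0))), a, p(p(m(pair(a, a), p(0), p(pair(0, a)))))))):
1. p(p(m(m(pair(0, a), pair(pair(a, 0), p(0)), p(p(0))), a, p(p(m(pair(a, a), p(0), p(pair(0, a))))))))  →  p(p(m(pair(0, a), a, p(p(m(pair(a, a), p(0), p(pair(0, a))))))))   [R1 at 1.1.1]
2. p(p(m(pair(0, a), a, p(p(m(pair(a, a), p(0), p(pair(0, a))))))))  →  p(p(pair(0, a)))   [R1 at 1.1]

Reduce t₂ = p(p(m(m(m(m(m(pair(0, a), p(a), p(a)), a, p(p(a))), 0, p(pair(p(0), p(0)))), 0, p(a)), a, p(m(pair(0, 0), a, p(a)))))):
1. p(p(m(m(m(m(m(pair(0, a), p(a), p(a)), a, p(p(a))), 0, p(pair(p(0), p(0)))), 0, p(a)), a, p(m(pair(0, 0), a, p(a))))))  →  p(p(m(m(m(m(pair(0, a), a, p(p(a))), 0, p(pair(p(0), p(0)))), 0, p(a)), a, p(m(pair(0, 0), a, p(a))))))   [R1 at 1.1.1.1.1.1]
2. p(p(m(m(m(m(pair(0, a), a, p(p(a))), 0, p(pair(p(0), p(0)))), 0, p(a)), a, p(m(pair(0, 0), a, p(a))))))  →  p(p(m(m(m(pair(0, a), 0, p(pair(p(0), p(0)))), 0, p(a)), a, p(m(pair(0, 0), a, p(a))))))   [R1 at 1.1.1.1.1]
3. p(p(m(m(m(pair(0, a), 0, p(pair(p(0), p(0)))), 0, p(a)), a, p(m(pair(0, 0), a, p(a))))))  →  p(p(m(m(pair(0, a), 0, p(a)), a, p(m(pair(0, 0), a, p(a))))))   [R1 at 1.1.1.1]
4. p(p(m(m(pair(0, a), 0, p(a)), a, p(m(pair(0, 0), a, p(a))))))  →  p(p(m(pair(0, a), a, p(m(pair(0, 0), a, p(a))))))   [R1 at 1.1.1]
5. p(p(m(pair(0, a), a, p(m(pair(0, 0), a, p(a))))))  →  p(p(pair(0, a)))   [R1 at 1.1]

yes — NF(t₁) = p(p(pair(0, a))), NF(t₂) = p(p(pair(0, a)))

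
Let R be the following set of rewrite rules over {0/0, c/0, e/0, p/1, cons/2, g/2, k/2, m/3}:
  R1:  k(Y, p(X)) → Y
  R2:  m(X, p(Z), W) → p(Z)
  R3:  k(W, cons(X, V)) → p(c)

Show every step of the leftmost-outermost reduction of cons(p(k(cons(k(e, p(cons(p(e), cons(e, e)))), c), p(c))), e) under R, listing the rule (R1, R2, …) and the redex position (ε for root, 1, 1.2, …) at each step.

cons(p(cons(e, c)), e)

1. cons(p(k(cons(k(e, p(cons(p(e), cons(e, e)))), c), p(c))), e)  →  cons(p(cons(k(e, p(cons(p(e), cons(e, e)))), c)), e)   [R1 at 1.1]
2. cons(p(cons(k(e, p(cons(p(e), cons(e, e)))), c)), e)  →  cons(p(cons(e, c)), e)   [R1 at 1.1.1]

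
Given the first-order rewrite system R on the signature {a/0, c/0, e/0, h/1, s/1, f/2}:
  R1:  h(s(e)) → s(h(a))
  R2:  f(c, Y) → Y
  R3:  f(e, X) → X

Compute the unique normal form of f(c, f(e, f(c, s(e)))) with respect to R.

s(e)

1. f(c, f(e, f(c, s(e))))  →  f(e, f(c, s(e)))   [R2 at ε]
2. f(e, f(c, s(e)))  →  f(c, s(e))   [R3 at ε]
3. f(c, s(e))  →  s(e)   [R2 at ε]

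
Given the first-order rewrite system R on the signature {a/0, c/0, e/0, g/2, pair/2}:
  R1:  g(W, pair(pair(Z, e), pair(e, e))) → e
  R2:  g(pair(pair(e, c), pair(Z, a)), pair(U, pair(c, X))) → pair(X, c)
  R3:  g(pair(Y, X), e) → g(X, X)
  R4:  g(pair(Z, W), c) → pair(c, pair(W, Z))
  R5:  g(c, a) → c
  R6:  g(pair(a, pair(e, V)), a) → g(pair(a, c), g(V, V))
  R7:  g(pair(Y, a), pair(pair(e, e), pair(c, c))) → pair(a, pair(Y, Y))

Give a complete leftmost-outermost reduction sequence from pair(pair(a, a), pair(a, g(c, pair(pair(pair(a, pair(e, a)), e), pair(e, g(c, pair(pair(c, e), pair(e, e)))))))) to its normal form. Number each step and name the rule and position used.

pair(pair(a, a), pair(a, e))

1. pair(pair(a, a), pair(a, g(c, pair(pair(pair(a, pair(e, a)), e), pair(e, g(c, pair(pair(c, e), pair(e, e))))))))  →  pair(pair(a, a), pair(a, g(c, pair(pair(pair(a, pair(e, a)), e), pair(e, e)))))   [R1 at 2.2.2.2.2]
2. pair(pair(a, a), pair(a, g(c, pair(pair(pair(a, pair(e, a)), e), pair(e, e)))))  →  pair(pair(a, a), pair(a, e))   [R1 at 2.2]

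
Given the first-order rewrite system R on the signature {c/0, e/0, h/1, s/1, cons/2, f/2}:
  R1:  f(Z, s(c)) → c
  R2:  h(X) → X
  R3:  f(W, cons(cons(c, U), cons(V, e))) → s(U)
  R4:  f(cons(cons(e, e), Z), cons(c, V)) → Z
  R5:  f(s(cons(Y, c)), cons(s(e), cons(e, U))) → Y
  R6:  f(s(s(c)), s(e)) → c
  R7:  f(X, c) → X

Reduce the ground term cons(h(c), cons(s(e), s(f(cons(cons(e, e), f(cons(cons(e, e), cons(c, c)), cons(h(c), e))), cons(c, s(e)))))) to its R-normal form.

1. cons(h(c), cons(s(e), s(f(cons(cons(e, e), f(cons(cons(e, e), cons(c, c)), cons(h(c), e))), cons(c, s(e))))))  →  cons(c, cons(s(e), s(f(cons(cons(e, e), f(cons(cons(e, e), cons(c, c)), cons(h(c), e))), cons(c, s(e))))))   [R2 at 1]
2. cons(c, cons(s(e), s(f(cons(cons(e, e), f(cons(cons(e, e), cons(c, c)), cons(h(c), e))), cons(c, s(e))))))  →  cons(c, cons(s(e), s(f(cons(cons(e, e), cons(c, c)), cons(h(c), e)))))   [R4 at 2.2.1]
3. cons(c, cons(s(e), s(f(cons(cons(e, e), cons(c, c)), cons(h(c), e)))))  →  cons(c, cons(s(e), s(f(cons(cons(e, e), cons(c, c)), cons(c, e)))))   [R2 at 2.2.1.2.1]
4. cons(c, cons(s(e), s(f(cons(cons(e, e), cons(c, c)), cons(c, e)))))  →  cons(c, cons(s(e), s(cons(c, c))))   [R4 at 2.2.1]

cons(c, cons(s(e), s(cons(c, c))))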